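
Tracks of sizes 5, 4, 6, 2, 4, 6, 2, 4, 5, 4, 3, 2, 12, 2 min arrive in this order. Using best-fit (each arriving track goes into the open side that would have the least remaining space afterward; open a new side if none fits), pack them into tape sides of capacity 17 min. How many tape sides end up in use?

4

  5 → side 1 (new)  [load 5/17]
  4 → side 1  [load 9/17]
  6 → side 1  [load 15/17]
  2 → side 1  [load 17/17]
  4 → side 2 (new)  [load 4/17]
  6 → side 2  [load 10/17]
  2 → side 2  [load 12/17]
  4 → side 2  [load 16/17]
  5 → side 3 (new)  [load 5/17]
  4 → side 3  [load 9/17]
  3 → side 3  [load 12/17]
  2 → side 3  [load 14/17]
  12 → side 4 (new)  [load 12/17]
  2 → side 3  [load 16/17]
4 tape sides opened.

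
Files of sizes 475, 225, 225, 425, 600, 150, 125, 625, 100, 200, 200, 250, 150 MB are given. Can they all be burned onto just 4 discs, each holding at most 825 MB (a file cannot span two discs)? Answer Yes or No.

Total = 3750 MB; ⌈3750/825⌉ = 5.
At least 5 discs are required, but only 4 are allowed.

No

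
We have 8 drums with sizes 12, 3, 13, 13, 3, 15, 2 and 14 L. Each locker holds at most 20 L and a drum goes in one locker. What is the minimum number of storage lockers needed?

5

Total = 15 + 14 + 13 + 13 + 12 + 3 + 3 + 2 = 75 L.
Lower bound: ⌈75/20⌉ = 4 storage lockers.
Also, 5 drums each exceed 10 L, and no two of those can share a locker, so at least 5 storage lockers are needed.
A packing using 5 storage lockers:
  locker 1: 15 + 3 + 2 = 20
  locker 2: 14 + 3 = 17
  locker 3: 13 = 13
  locker 4: 13 = 13
  locker 5: 12 = 12
This matches the lower bound, so 5 is optimal.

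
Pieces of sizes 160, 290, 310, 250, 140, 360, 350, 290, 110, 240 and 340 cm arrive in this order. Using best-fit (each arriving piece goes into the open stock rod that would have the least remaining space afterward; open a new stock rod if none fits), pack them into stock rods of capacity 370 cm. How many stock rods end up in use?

  160 → stock rod 1 (new)  [load 160/370]
  290 → stock rod 2 (new)  [load 290/370]
  310 → stock rod 3 (new)  [load 310/370]
  250 → stock rod 4 (new)  [load 250/370]
  140 → stock rod 1  [load 300/370]
  360 → stock rod 5 (new)  [load 360/370]
  350 → stock rod 6 (new)  [load 350/370]
  290 → stock rod 7 (new)  [load 290/370]
  110 → stock rod 4  [load 360/370]
  240 → stock rod 8 (new)  [load 240/370]
  340 → stock rod 9 (new)  [load 340/370]
9 stock rods opened.

9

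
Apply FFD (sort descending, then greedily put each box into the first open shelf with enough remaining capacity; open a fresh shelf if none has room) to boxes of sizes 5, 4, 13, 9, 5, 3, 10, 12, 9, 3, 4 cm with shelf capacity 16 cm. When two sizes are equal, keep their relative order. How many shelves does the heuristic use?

5

Sorted descending: 13, 12, 10, 9, 9, 5, 5, 4, 4, 3, 3.
  13 → shelf 1 (new)  [load 13/16]
  12 → shelf 2 (new)  [load 12/16]
  10 → shelf 3 (new)  [load 10/16]
  9 → shelf 4 (new)  [load 9/16]
  9 → shelf 5 (new)  [load 9/16]
  5 → shelf 3  [load 15/16]
  5 → shelf 4  [load 14/16]
  4 → shelf 2  [load 16/16]
  4 → shelf 5  [load 13/16]
  3 → shelf 1  [load 16/16]
  3 → shelf 5  [load 16/16]
5 shelves opened.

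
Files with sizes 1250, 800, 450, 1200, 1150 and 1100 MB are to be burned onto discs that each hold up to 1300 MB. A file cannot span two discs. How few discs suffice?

Total = 1250 + 1200 + 1150 + 1100 + 800 + 450 = 5950 MB.
Lower bound: ⌈5950/1300⌉ = 5 discs.
A packing using 5 discs:
  disc 1: 1250 = 1250
  disc 2: 1200 = 1200
  disc 3: 1150 = 1150
  disc 4: 1100 = 1100
  disc 5: 800 + 450 = 1250
This matches the lower bound, so 5 is optimal.

5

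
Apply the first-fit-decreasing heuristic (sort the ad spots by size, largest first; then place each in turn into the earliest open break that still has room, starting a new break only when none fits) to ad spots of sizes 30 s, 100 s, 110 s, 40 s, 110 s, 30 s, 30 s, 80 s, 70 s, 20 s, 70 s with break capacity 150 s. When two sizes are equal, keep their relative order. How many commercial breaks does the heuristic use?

5

Sorted descending: 110, 110, 100, 80, 70, 70, 40, 30, 30, 30, 20.
  110 → break 1 (new)  [load 110/150]
  110 → break 2 (new)  [load 110/150]
  100 → break 3 (new)  [load 100/150]
  80 → break 4 (new)  [load 80/150]
  70 → break 4  [load 150/150]
  70 → break 5 (new)  [load 70/150]
  40 → break 1  [load 150/150]
  30 → break 2  [load 140/150]
  30 → break 3  [load 130/150]
  30 → break 5  [load 100/150]
  20 → break 3  [load 150/150]
5 commercial breaks opened.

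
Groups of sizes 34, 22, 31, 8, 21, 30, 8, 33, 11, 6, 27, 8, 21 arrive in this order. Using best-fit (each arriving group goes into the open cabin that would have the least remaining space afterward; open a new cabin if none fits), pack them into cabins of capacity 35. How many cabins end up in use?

8

  34 → cabin 1 (new)  [load 34/35]
  22 → cabin 2 (new)  [load 22/35]
  31 → cabin 3 (new)  [load 31/35]
  8 → cabin 2  [load 30/35]
  21 → cabin 4 (new)  [load 21/35]
  30 → cabin 5 (new)  [load 30/35]
  8 → cabin 4  [load 29/35]
  33 → cabin 6 (new)  [load 33/35]
  11 → cabin 7 (new)  [load 11/35]
  6 → cabin 4  [load 35/35]
  27 → cabin 8 (new)  [load 27/35]
  8 → cabin 8  [load 35/35]
  21 → cabin 7  [load 32/35]
8 cabins opened.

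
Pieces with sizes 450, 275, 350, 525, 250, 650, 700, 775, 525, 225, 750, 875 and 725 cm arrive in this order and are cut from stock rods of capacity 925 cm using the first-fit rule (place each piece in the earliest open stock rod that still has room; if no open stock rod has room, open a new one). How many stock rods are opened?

9

  450 → stock rod 1 (new)  [load 450/925]
  275 → stock rod 1  [load 725/925]
  350 → stock rod 2 (new)  [load 350/925]
  525 → stock rod 2  [load 875/925]
  250 → stock rod 3 (new)  [load 250/925]
  650 → stock rod 3  [load 900/925]
  700 → stock rod 4 (new)  [load 700/925]
  775 → stock rod 5 (new)  [load 775/925]
  525 → stock rod 6 (new)  [load 525/925]
  225 → stock rod 4  [load 925/925]
  750 → stock rod 7 (new)  [load 750/925]
  875 → stock rod 8 (new)  [load 875/925]
  725 → stock rod 9 (new)  [load 725/925]
9 stock rods opened.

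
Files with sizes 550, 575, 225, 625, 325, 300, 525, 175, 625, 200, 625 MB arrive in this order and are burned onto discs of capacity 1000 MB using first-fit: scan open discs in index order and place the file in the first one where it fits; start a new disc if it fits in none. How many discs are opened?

  550 → disc 1 (new)  [load 550/1000]
  575 → disc 2 (new)  [load 575/1000]
  225 → disc 1  [load 775/1000]
  625 → disc 3 (new)  [load 625/1000]
  325 → disc 2  [load 900/1000]
  300 → disc 3  [load 925/1000]
  525 → disc 4 (new)  [load 525/1000]
  175 → disc 1  [load 950/1000]
  625 → disc 5 (new)  [load 625/1000]
  200 → disc 4  [load 725/1000]
  625 → disc 6 (new)  [load 625/1000]
6 discs opened.

6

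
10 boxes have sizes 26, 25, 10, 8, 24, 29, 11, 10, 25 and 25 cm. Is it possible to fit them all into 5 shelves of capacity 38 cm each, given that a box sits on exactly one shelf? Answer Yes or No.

Total = 193 cm; ⌈193/38⌉ = 6.
At least 6 shelves are required, but only 5 are allowed.

No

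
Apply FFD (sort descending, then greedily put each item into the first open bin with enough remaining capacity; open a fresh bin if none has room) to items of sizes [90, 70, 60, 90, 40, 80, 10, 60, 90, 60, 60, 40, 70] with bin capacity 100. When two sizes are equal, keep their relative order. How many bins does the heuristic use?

10

Sorted descending: 90, 90, 90, 80, 70, 70, 60, 60, 60, 60, 40, 40, 10.
  90 → bin 1 (new)  [load 90/100]
  90 → bin 2 (new)  [load 90/100]
  90 → bin 3 (new)  [load 90/100]
  80 → bin 4 (new)  [load 80/100]
  70 → bin 5 (new)  [load 70/100]
  70 → bin 6 (new)  [load 70/100]
  60 → bin 7 (new)  [load 60/100]
  60 → bin 8 (new)  [load 60/100]
  60 → bin 9 (new)  [load 60/100]
  60 → bin 10 (new)  [load 60/100]
  40 → bin 7  [load 100/100]
  40 → bin 8  [load 100/100]
  10 → bin 1  [load 100/100]
10 bins opened.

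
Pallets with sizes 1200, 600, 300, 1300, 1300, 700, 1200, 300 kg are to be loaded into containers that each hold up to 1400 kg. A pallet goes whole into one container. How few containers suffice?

6

Total = 1300 + 1300 + 1200 + 1200 + 700 + 600 + 300 + 300 = 6900 kg.
Lower bound: ⌈6900/1400⌉ = 5 containers.
A packing using 6 containers:
  container 1: 1300 = 1300
  container 2: 1300 = 1300
  container 3: 1200 = 1200
  container 4: 1200 = 1200
  container 5: 700 + 600 = 1300
  container 6: 300 + 300 = 600
No arrangement into 5 containers stays within capacity, so 6 is optimal.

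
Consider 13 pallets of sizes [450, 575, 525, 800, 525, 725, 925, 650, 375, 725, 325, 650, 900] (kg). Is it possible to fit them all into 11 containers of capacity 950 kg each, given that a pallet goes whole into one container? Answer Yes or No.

Yes

A valid assignment using 11 containers:
  container 1: 925 = 925
  container 2: 900 = 900
  container 3: 800 = 800
  container 4: 725 = 725
  container 5: 725 = 725
  container 6: 650 = 650
  container 7: 650 = 650
  container 8: 575 + 375 = 950
  container 9: 525 + 325 = 850
  container 10: 525 = 525
  container 11: 450 = 450
Every load is within 950 kg, so 11 containers suffice.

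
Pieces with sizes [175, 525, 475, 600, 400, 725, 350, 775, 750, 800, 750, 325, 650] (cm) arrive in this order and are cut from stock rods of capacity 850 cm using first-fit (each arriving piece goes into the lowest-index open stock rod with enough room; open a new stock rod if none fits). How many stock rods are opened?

  175 → stock rod 1 (new)  [load 175/850]
  525 → stock rod 1  [load 700/850]
  475 → stock rod 2 (new)  [load 475/850]
  600 → stock rod 3 (new)  [load 600/850]
  400 → stock rod 4 (new)  [load 400/850]
  725 → stock rod 5 (new)  [load 725/850]
  350 → stock rod 2  [load 825/850]
  775 → stock rod 6 (new)  [load 775/850]
  750 → stock rod 7 (new)  [load 750/850]
  800 → stock rod 8 (new)  [load 800/850]
  750 → stock rod 9 (new)  [load 750/850]
  325 → stock rod 4  [load 725/850]
  650 → stock rod 10 (new)  [load 650/850]
10 stock rods opened.

10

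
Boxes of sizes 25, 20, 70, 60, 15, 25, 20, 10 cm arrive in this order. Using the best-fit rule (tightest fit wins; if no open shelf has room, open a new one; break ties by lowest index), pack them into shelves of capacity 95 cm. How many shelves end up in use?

3

  25 → shelf 1 (new)  [load 25/95]
  20 → shelf 1  [load 45/95]
  70 → shelf 2 (new)  [load 70/95]
  60 → shelf 3 (new)  [load 60/95]
  15 → shelf 2  [load 85/95]
  25 → shelf 3  [load 85/95]
  20 → shelf 1  [load 65/95]
  10 → shelf 2  [load 95/95]
3 shelves opened.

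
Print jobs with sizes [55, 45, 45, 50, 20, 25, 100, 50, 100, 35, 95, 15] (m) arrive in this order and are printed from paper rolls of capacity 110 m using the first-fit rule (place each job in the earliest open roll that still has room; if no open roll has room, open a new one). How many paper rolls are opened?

7

  55 → roll 1 (new)  [load 55/110]
  45 → roll 1  [load 100/110]
  45 → roll 2 (new)  [load 45/110]
  50 → roll 2  [load 95/110]
  20 → roll 3 (new)  [load 20/110]
  25 → roll 3  [load 45/110]
  100 → roll 4 (new)  [load 100/110]
  50 → roll 3  [load 95/110]
  100 → roll 5 (new)  [load 100/110]
  35 → roll 6 (new)  [load 35/110]
  95 → roll 7 (new)  [load 95/110]
  15 → roll 2  [load 110/110]
7 paper rolls opened.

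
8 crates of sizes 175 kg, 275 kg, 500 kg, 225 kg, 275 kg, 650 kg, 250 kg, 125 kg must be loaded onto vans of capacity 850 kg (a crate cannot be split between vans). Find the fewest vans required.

3

Total = 650 + 500 + 275 + 275 + 250 + 225 + 175 + 125 = 2475 kg.
Lower bound: ⌈2475/850⌉ = 3 vans.
A packing using 3 vans:
  van 1: 650 + 175 = 825
  van 2: 500 + 225 + 125 = 850
  van 3: 275 + 275 + 250 = 800
This matches the lower bound, so 3 is optimal.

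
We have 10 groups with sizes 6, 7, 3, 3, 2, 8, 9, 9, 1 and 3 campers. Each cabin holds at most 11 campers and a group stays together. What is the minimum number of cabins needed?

Total = 9 + 9 + 8 + 7 + 6 + 3 + 3 + 3 + 2 + 1 = 51 campers.
Lower bound: ⌈51/11⌉ = 5 cabins.
A packing using 5 cabins:
  cabin 1: 9 + 2 = 11
  cabin 2: 9 + 1 = 10
  cabin 3: 8 + 3 = 11
  cabin 4: 7 + 3 = 10
  cabin 5: 6 + 3 = 9
This matches the lower bound, so 5 is optimal.

5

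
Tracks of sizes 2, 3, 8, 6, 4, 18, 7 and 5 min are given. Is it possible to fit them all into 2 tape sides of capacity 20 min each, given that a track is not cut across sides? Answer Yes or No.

No

Total = 53 min; ⌈53/20⌉ = 3.
At least 3 tape sides are required, but only 2 are allowed.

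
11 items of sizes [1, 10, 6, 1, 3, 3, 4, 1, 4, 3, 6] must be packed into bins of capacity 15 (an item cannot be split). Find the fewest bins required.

3

Total = 10 + 6 + 6 + 4 + 4 + 3 + 3 + 3 + 1 + 1 + 1 = 42.
Lower bound: ⌈42/15⌉ = 3 bins.
A packing using 3 bins:
  bin 1: 10 + 4 + 1 = 15
  bin 2: 6 + 6 + 3 = 15
  bin 3: 4 + 3 + 3 + 1 + 1 = 12
This matches the lower bound, so 3 is optimal.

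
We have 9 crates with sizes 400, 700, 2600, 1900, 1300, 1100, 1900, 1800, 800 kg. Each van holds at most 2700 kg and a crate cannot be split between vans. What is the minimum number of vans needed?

5

Total = 2600 + 1900 + 1900 + 1800 + 1300 + 1100 + 800 + 700 + 400 = 12500 kg.
Lower bound: ⌈12500/2700⌉ = 5 vans.
A packing using 5 vans:
  van 1: 2600 = 2600
  van 2: 1900 + 800 = 2700
  van 3: 1900 + 700 = 2600
  van 4: 1800 + 400 = 2200
  van 5: 1300 + 1100 = 2400
This matches the lower bound, so 5 is optimal.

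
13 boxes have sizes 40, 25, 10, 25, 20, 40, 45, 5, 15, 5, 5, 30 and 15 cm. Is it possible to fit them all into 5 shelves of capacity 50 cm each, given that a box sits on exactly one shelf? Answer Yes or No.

Total = 280 cm; ⌈280/50⌉ = 6.
At least 6 shelves are required, but only 5 are allowed.

No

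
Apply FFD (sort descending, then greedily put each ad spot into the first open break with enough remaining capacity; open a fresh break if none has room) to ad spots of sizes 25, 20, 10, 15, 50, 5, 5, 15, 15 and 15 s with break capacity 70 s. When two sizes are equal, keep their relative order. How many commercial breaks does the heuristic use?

3

Sorted descending: 50, 25, 20, 15, 15, 15, 15, 10, 5, 5.
  50 → break 1 (new)  [load 50/70]
  25 → break 2 (new)  [load 25/70]
  20 → break 1  [load 70/70]
  15 → break 2  [load 40/70]
  15 → break 2  [load 55/70]
  15 → break 2  [load 70/70]
  15 → break 3 (new)  [load 15/70]
  10 → break 3  [load 25/70]
  5 → break 3  [load 30/70]
  5 → break 3  [load 35/70]
3 commercial breaks opened.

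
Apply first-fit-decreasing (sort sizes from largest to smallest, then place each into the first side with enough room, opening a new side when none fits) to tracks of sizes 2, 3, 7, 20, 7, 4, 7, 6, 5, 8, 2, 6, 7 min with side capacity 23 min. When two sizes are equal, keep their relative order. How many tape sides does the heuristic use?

4

Sorted descending: 20, 8, 7, 7, 7, 7, 6, 6, 5, 4, 3, 2, 2.
  20 → side 1 (new)  [load 20/23]
  8 → side 2 (new)  [load 8/23]
  7 → side 2  [load 15/23]
  7 → side 2  [load 22/23]
  7 → side 3 (new)  [load 7/23]
  7 → side 3  [load 14/23]
  6 → side 3  [load 20/23]
  6 → side 4 (new)  [load 6/23]
  5 → side 4  [load 11/23]
  4 → side 4  [load 15/23]
  3 → side 1  [load 23/23]
  2 → side 3  [load 22/23]
  2 → side 4  [load 17/23]
4 tape sides opened.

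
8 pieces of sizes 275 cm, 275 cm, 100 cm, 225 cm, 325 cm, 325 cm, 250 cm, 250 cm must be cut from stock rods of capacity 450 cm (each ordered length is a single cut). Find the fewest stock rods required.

7

Total = 325 + 325 + 275 + 275 + 250 + 250 + 225 + 100 = 2025 cm.
Lower bound: ⌈2025/450⌉ = 5 stock rods.
Also, 6 pieces each exceed 225 cm, and no two of those can share a stock rod, so at least 6 stock rods are needed.
A packing using 7 stock rods:
  stock rod 1: 325 + 100 = 425
  stock rod 2: 325 = 325
  stock rod 3: 275 = 275
  stock rod 4: 275 = 275
  stock rod 5: 250 = 250
  stock rod 6: 250 = 250
  stock rod 7: 225 = 225
No arrangement into 6 stock rods stays within capacity, so 7 is optimal.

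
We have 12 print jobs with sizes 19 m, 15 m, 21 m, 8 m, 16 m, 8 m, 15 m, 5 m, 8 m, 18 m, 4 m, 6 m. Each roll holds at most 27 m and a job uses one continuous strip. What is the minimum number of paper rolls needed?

Total = 21 + 19 + 18 + 16 + 15 + 15 + 8 + 8 + 8 + 6 + 5 + 4 = 143 m.
Lower bound: ⌈143/27⌉ = 6 paper rolls.
A packing using 6 paper rolls:
  roll 1: 21 + 6 = 27
  roll 2: 19 + 8 = 27
  roll 3: 18 + 8 = 26
  roll 4: 16 + 8 = 24
  roll 5: 15 + 5 + 4 = 24
  roll 6: 15 = 15
This matches the lower bound, so 6 is optimal.

6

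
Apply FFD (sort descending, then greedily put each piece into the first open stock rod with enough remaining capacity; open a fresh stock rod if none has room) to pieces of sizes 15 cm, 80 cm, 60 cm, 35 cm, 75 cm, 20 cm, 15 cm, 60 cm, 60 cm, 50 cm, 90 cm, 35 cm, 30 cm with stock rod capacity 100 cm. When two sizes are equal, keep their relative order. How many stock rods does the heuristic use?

Sorted descending: 90, 80, 75, 60, 60, 60, 50, 35, 35, 30, 20, 15, 15.
  90 → stock rod 1 (new)  [load 90/100]
  80 → stock rod 2 (new)  [load 80/100]
  75 → stock rod 3 (new)  [load 75/100]
  60 → stock rod 4 (new)  [load 60/100]
  60 → stock rod 5 (new)  [load 60/100]
  60 → stock rod 6 (new)  [load 60/100]
  50 → stock rod 7 (new)  [load 50/100]
  35 → stock rod 4  [load 95/100]
  35 → stock rod 5  [load 95/100]
  30 → stock rod 6  [load 90/100]
  20 → stock rod 2  [load 100/100]
  15 → stock rod 3  [load 90/100]
  15 → stock rod 7  [load 65/100]
7 stock rods opened.

7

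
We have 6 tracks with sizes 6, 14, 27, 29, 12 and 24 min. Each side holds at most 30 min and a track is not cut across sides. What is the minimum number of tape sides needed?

4

Total = 29 + 27 + 24 + 14 + 12 + 6 = 112 min.
Lower bound: ⌈112/30⌉ = 4 tape sides.
A packing using 4 tape sides:
  side 1: 29 = 29
  side 2: 27 = 27
  side 3: 24 + 6 = 30
  side 4: 14 + 12 = 26
This matches the lower bound, so 4 is optimal.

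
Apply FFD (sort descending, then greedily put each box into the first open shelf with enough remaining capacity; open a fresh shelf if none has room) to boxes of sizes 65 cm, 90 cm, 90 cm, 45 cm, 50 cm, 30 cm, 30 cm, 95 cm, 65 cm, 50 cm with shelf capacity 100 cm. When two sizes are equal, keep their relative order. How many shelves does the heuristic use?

7

Sorted descending: 95, 90, 90, 65, 65, 50, 50, 45, 30, 30.
  95 → shelf 1 (new)  [load 95/100]
  90 → shelf 2 (new)  [load 90/100]
  90 → shelf 3 (new)  [load 90/100]
  65 → shelf 4 (new)  [load 65/100]
  65 → shelf 5 (new)  [load 65/100]
  50 → shelf 6 (new)  [load 50/100]
  50 → shelf 6  [load 100/100]
  45 → shelf 7 (new)  [load 45/100]
  30 → shelf 4  [load 95/100]
  30 → shelf 5  [load 95/100]
7 shelves opened.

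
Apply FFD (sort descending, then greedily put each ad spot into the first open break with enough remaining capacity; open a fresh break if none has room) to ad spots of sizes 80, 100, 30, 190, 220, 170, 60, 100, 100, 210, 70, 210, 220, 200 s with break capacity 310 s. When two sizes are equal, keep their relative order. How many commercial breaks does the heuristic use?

7

Sorted descending: 220, 220, 210, 210, 200, 190, 170, 100, 100, 100, 80, 70, 60, 30.
  220 → break 1 (new)  [load 220/310]
  220 → break 2 (new)  [load 220/310]
  210 → break 3 (new)  [load 210/310]
  210 → break 4 (new)  [load 210/310]
  200 → break 5 (new)  [load 200/310]
  190 → break 6 (new)  [load 190/310]
  170 → break 7 (new)  [load 170/310]
  100 → break 3  [load 310/310]
  100 → break 4  [load 310/310]
  100 → break 5  [load 300/310]
  80 → break 1  [load 300/310]
  70 → break 2  [load 290/310]
  60 → break 6  [load 250/310]
  30 → break 6  [load 280/310]
7 commercial breaks opened.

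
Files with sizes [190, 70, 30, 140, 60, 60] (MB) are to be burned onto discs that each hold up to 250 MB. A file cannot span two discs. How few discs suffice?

3

Total = 190 + 140 + 70 + 60 + 60 + 30 = 550 MB.
Lower bound: ⌈550/250⌉ = 3 discs.
A packing using 3 discs:
  disc 1: 190 + 60 = 250
  disc 2: 140 + 70 + 30 = 240
  disc 3: 60 = 60
This matches the lower bound, so 3 is optimal.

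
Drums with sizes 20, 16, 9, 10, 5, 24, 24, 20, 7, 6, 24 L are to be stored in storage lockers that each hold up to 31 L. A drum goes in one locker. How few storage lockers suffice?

6

Total = 24 + 24 + 24 + 20 + 20 + 16 + 10 + 9 + 7 + 6 + 5 = 165 L.
Lower bound: ⌈165/31⌉ = 6 storage lockers.
A packing using 6 storage lockers:
  locker 1: 24 + 7 = 31
  locker 2: 24 + 6 = 30
  locker 3: 24 + 5 = 29
  locker 4: 20 + 10 = 30
  locker 5: 20 + 9 = 29
  locker 6: 16 = 16
This matches the lower bound, so 6 is optimal.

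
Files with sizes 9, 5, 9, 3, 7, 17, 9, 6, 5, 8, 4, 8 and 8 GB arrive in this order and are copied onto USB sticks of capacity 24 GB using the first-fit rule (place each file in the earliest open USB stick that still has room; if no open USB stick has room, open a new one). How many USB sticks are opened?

5

  9 → USB stick 1 (new)  [load 9/24]
  5 → USB stick 1  [load 14/24]
  9 → USB stick 1  [load 23/24]
  3 → USB stick 2 (new)  [load 3/24]
  7 → USB stick 2  [load 10/24]
  17 → USB stick 3 (new)  [load 17/24]
  9 → USB stick 2  [load 19/24]
  6 → USB stick 3  [load 23/24]
  5 → USB stick 2  [load 24/24]
  8 → USB stick 4 (new)  [load 8/24]
  4 → USB stick 4  [load 12/24]
  8 → USB stick 4  [load 20/24]
  8 → USB stick 5 (new)  [load 8/24]
5 USB sticks opened.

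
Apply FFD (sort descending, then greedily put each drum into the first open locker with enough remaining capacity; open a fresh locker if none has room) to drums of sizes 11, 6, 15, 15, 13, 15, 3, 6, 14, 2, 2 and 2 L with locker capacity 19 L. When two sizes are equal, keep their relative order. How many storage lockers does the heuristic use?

Sorted descending: 15, 15, 15, 14, 13, 11, 6, 6, 3, 2, 2, 2.
  15 → locker 1 (new)  [load 15/19]
  15 → locker 2 (new)  [load 15/19]
  15 → locker 3 (new)  [load 15/19]
  14 → locker 4 (new)  [load 14/19]
  13 → locker 5 (new)  [load 13/19]
  11 → locker 6 (new)  [load 11/19]
  6 → locker 5  [load 19/19]
  6 → locker 6  [load 17/19]
  3 → locker 1  [load 18/19]
  2 → locker 2  [load 17/19]
  2 → locker 2  [load 19/19]
  2 → locker 3  [load 17/19]
6 storage lockers opened.

6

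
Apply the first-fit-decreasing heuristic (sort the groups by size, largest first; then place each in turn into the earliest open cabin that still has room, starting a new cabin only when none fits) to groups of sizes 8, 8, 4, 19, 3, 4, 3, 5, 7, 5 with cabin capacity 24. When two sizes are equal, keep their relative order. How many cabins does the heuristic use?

Sorted descending: 19, 8, 8, 7, 5, 5, 4, 4, 3, 3.
  19 → cabin 1 (new)  [load 19/24]
  8 → cabin 2 (new)  [load 8/24]
  8 → cabin 2  [load 16/24]
  7 → cabin 2  [load 23/24]
  5 → cabin 1  [load 24/24]
  5 → cabin 3 (new)  [load 5/24]
  4 → cabin 3  [load 9/24]
  4 → cabin 3  [load 13/24]
  3 → cabin 3  [load 16/24]
  3 → cabin 3  [load 19/24]
3 cabins opened.

3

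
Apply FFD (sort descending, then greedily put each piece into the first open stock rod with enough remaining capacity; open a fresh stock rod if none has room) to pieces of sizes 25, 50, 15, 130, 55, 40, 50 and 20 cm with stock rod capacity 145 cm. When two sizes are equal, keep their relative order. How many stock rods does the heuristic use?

3

Sorted descending: 130, 55, 50, 50, 40, 25, 20, 15.
  130 → stock rod 1 (new)  [load 130/145]
  55 → stock rod 2 (new)  [load 55/145]
  50 → stock rod 2  [load 105/145]
  50 → stock rod 3 (new)  [load 50/145]
  40 → stock rod 2  [load 145/145]
  25 → stock rod 3  [load 75/145]
  20 → stock rod 3  [load 95/145]
  15 → stock rod 1  [load 145/145]
3 stock rods opened.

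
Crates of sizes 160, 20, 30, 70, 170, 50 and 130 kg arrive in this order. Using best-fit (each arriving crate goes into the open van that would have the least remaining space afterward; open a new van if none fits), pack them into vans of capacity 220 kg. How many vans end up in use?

  160 → van 1 (new)  [load 160/220]
  20 → van 1  [load 180/220]
  30 → van 1  [load 210/220]
  70 → van 2 (new)  [load 70/220]
  170 → van 3 (new)  [load 170/220]
  50 → van 3  [load 220/220]
  130 → van 2  [load 200/220]
3 vans opened.

3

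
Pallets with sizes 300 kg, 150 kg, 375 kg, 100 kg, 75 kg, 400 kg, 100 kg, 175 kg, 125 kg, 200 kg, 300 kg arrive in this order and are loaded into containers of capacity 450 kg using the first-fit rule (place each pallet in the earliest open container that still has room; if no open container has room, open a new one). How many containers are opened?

6

  300 → container 1 (new)  [load 300/450]
  150 → container 1  [load 450/450]
  375 → container 2 (new)  [load 375/450]
  100 → container 3 (new)  [load 100/450]
  75 → container 2  [load 450/450]
  400 → container 4 (new)  [load 400/450]
  100 → container 3  [load 200/450]
  175 → container 3  [load 375/450]
  125 → container 5 (new)  [load 125/450]
  200 → container 5  [load 325/450]
  300 → container 6 (new)  [load 300/450]
6 containers opened.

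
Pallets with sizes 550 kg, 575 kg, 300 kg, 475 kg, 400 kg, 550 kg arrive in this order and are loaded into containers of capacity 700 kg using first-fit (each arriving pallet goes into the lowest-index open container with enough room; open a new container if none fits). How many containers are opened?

5

  550 → container 1 (new)  [load 550/700]
  575 → container 2 (new)  [load 575/700]
  300 → container 3 (new)  [load 300/700]
  475 → container 4 (new)  [load 475/700]
  400 → container 3  [load 700/700]
  550 → container 5 (new)  [load 550/700]
5 containers opened.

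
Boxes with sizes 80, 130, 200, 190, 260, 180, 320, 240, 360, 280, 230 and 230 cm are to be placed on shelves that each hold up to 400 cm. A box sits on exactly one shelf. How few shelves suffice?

9

Total = 360 + 320 + 280 + 260 + 240 + 230 + 230 + 200 + 190 + 180 + 130 + 80 = 2700 cm.
Lower bound: ⌈2700/400⌉ = 7 shelves.
A packing using 9 shelves:
  shelf 1: 360 = 360
  shelf 2: 320 + 80 = 400
  shelf 3: 280 = 280
  shelf 4: 260 + 130 = 390
  shelf 5: 240 = 240
  shelf 6: 230 = 230
  shelf 7: 230 = 230
  shelf 8: 200 + 190 = 390
  shelf 9: 180 = 180
No arrangement into 8 shelves stays within capacity, so 9 is optimal.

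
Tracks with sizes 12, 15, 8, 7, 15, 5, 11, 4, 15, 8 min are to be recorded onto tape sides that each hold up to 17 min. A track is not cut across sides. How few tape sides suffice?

Total = 15 + 15 + 15 + 12 + 11 + 8 + 8 + 7 + 5 + 4 = 100 min.
Lower bound: ⌈100/17⌉ = 6 tape sides.
A packing using 7 tape sides:
  side 1: 15 = 15
  side 2: 15 = 15
  side 3: 15 = 15
  side 4: 12 + 5 = 17
  side 5: 11 + 4 = 15
  side 6: 8 + 8 = 16
  side 7: 7 = 7
No arrangement into 6 tape sides stays within capacity, so 7 is optimal.

7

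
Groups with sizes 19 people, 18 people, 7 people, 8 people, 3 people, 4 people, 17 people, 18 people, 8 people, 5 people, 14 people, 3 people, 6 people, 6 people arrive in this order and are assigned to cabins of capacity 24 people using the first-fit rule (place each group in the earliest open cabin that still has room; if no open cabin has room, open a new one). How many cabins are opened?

  19 → cabin 1 (new)  [load 19/24]
  18 → cabin 2 (new)  [load 18/24]
  7 → cabin 3 (new)  [load 7/24]
  8 → cabin 3  [load 15/24]
  3 → cabin 1  [load 22/24]
  4 → cabin 2  [load 22/24]
  17 → cabin 4 (new)  [load 17/24]
  18 → cabin 5 (new)  [load 18/24]
  8 → cabin 3  [load 23/24]
  5 → cabin 4  [load 22/24]
  14 → cabin 6 (new)  [load 14/24]
  3 → cabin 5  [load 21/24]
  6 → cabin 6  [load 20/24]
  6 → cabin 7 (new)  [load 6/24]
7 cabins opened.

7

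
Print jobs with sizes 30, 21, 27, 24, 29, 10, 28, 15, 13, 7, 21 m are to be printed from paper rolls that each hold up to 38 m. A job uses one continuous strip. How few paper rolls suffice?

Total = 30 + 29 + 28 + 27 + 24 + 21 + 21 + 15 + 13 + 10 + 7 = 225 m.
Lower bound: ⌈225/38⌉ = 6 paper rolls.
Also, 7 print jobs each exceed 19 m, and no two of those can share a roll, so at least 7 paper rolls are needed.
A packing using 7 paper rolls:
  roll 1: 30 + 7 = 37
  roll 2: 29 = 29
  roll 3: 28 + 10 = 38
  roll 4: 27 = 27
  roll 5: 24 + 13 = 37
  roll 6: 21 + 15 = 36
  roll 7: 21 = 21
This matches the lower bound, so 7 is optimal.

7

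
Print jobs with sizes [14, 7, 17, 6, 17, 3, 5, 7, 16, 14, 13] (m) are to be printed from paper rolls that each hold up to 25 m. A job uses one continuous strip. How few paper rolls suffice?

Total = 17 + 17 + 16 + 14 + 14 + 13 + 7 + 7 + 6 + 5 + 3 = 119 m.
Lower bound: ⌈119/25⌉ = 5 paper rolls.
Also, 6 print jobs each exceed 25/2 m, and no two of those can share a roll, so at least 6 paper rolls are needed.
A packing using 6 paper rolls:
  roll 1: 17 + 7 = 24
  roll 2: 17 + 7 = 24
  roll 3: 16 + 6 + 3 = 25
  roll 4: 14 + 5 = 19
  roll 5: 14 = 14
  roll 6: 13 = 13
This matches the lower bound, so 6 is optimal.

6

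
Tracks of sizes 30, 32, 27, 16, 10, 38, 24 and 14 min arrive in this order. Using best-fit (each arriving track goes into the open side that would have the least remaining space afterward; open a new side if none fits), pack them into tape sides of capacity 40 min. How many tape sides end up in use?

6

  30 → side 1 (new)  [load 30/40]
  32 → side 2 (new)  [load 32/40]
  27 → side 3 (new)  [load 27/40]
  16 → side 4 (new)  [load 16/40]
  10 → side 1  [load 40/40]
  38 → side 5 (new)  [load 38/40]
  24 → side 4  [load 40/40]
  14 → side 6 (new)  [load 14/40]
6 tape sides opened.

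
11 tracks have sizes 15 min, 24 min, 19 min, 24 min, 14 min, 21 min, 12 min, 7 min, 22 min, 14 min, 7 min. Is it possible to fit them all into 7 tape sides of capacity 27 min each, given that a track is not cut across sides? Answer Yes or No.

Total = 179 min; ⌈179/27⌉ = 7.
8 tracks each exceed half the capacity and cannot share a side, forcing at least 8 tape sides.
At least 8 tape sides are required, but only 7 are allowed.

No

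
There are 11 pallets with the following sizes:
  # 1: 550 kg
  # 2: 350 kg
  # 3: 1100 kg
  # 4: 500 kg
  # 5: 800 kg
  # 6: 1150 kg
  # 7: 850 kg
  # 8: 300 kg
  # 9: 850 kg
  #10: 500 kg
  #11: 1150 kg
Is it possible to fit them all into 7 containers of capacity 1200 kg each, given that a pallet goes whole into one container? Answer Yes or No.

Total = 8100 kg; ⌈8100/1200⌉ = 7.
The bound of 7 does not rule out 7, but exhaustive search shows no assignment into 7 containers of capacity 1200 kg exists — the minimum is 8.

No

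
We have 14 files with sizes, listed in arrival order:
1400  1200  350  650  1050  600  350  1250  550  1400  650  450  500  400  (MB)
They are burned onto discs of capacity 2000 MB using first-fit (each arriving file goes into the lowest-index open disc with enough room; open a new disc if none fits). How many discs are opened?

6

  1400 → disc 1 (new)  [load 1400/2000]
  1200 → disc 2 (new)  [load 1200/2000]
  350 → disc 1  [load 1750/2000]
  650 → disc 2  [load 1850/2000]
  1050 → disc 3 (new)  [load 1050/2000]
  600 → disc 3  [load 1650/2000]
  350 → disc 3  [load 2000/2000]
  1250 → disc 4 (new)  [load 1250/2000]
  550 → disc 4  [load 1800/2000]
  1400 → disc 5 (new)  [load 1400/2000]
  650 → disc 6 (new)  [load 650/2000]
  450 → disc 5  [load 1850/2000]
  500 → disc 6  [load 1150/2000]
  400 → disc 6  [load 1550/2000]
6 discs opened.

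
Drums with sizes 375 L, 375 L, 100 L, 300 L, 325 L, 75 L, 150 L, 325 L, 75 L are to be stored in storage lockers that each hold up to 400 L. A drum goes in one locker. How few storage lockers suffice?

Total = 375 + 375 + 325 + 325 + 300 + 150 + 100 + 75 + 75 = 2100 L.
Lower bound: ⌈2100/400⌉ = 6 storage lockers.
A packing using 6 storage lockers:
  locker 1: 375 = 375
  locker 2: 375 = 375
  locker 3: 325 + 75 = 400
  locker 4: 325 + 75 = 400
  locker 5: 300 + 100 = 400
  locker 6: 150 = 150
This matches the lower bound, so 6 is optimal.

6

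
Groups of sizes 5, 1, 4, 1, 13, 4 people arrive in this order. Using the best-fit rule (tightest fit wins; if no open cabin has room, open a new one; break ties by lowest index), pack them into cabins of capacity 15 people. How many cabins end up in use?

2

  5 → cabin 1 (new)  [load 5/15]
  1 → cabin 1  [load 6/15]
  4 → cabin 1  [load 10/15]
  1 → cabin 1  [load 11/15]
  13 → cabin 2 (new)  [load 13/15]
  4 → cabin 1  [load 15/15]
2 cabins opened.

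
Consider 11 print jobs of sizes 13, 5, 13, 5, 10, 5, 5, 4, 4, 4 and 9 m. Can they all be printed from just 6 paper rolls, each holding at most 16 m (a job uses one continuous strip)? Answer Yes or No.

Yes

A valid assignment using 6 paper rolls:
  roll 1: 13 = 13
  roll 2: 13 = 13
  roll 3: 10 + 5 = 15
  roll 4: 9 + 5 = 14
  roll 5: 5 + 5 + 4 = 14
  roll 6: 4 + 4 = 8
Every load is within 16 m, so 6 paper rolls suffice.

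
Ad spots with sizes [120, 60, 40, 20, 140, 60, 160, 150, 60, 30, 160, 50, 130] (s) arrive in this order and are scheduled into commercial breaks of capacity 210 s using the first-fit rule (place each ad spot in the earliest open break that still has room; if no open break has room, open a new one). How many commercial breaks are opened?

  120 → break 1 (new)  [load 120/210]
  60 → break 1  [load 180/210]
  40 → break 2 (new)  [load 40/210]
  20 → break 1  [load 200/210]
  140 → break 2  [load 180/210]
  60 → break 3 (new)  [load 60/210]
  160 → break 4 (new)  [load 160/210]
  150 → break 3  [load 210/210]
  60 → break 5 (new)  [load 60/210]
  30 → break 2  [load 210/210]
  160 → break 6 (new)  [load 160/210]
  50 → break 4  [load 210/210]
  130 → break 5  [load 190/210]
6 commercial breaks opened.

6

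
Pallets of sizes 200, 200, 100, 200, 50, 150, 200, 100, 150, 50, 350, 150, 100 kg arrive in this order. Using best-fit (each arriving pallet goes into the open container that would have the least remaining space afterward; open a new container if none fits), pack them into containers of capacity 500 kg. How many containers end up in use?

4

  200 → container 1 (new)  [load 200/500]
  200 → container 1  [load 400/500]
  100 → container 1  [load 500/500]
  200 → container 2 (new)  [load 200/500]
  50 → container 2  [load 250/500]
  150 → container 2  [load 400/500]
  200 → container 3 (new)  [load 200/500]
  100 → container 2  [load 500/500]
  150 → container 3  [load 350/500]
  50 → container 3  [load 400/500]
  350 → container 4 (new)  [load 350/500]
  150 → container 4  [load 500/500]
  100 → container 3  [load 500/500]
4 containers opened.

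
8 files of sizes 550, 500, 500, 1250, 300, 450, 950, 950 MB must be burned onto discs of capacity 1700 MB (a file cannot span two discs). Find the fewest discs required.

4

Total = 1250 + 950 + 950 + 550 + 500 + 500 + 450 + 300 = 5450 MB.
Lower bound: ⌈5450/1700⌉ = 4 discs.
A packing using 4 discs:
  disc 1: 1250 + 450 = 1700
  disc 2: 950 + 550 = 1500
  disc 3: 950 + 500 = 1450
  disc 4: 500 + 300 = 800
This matches the lower bound, so 4 is optimal.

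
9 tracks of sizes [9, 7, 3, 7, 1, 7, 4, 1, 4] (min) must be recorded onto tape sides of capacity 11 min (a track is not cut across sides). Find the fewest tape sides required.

4

Total = 9 + 7 + 7 + 7 + 4 + 4 + 3 + 1 + 1 = 43 min.
Lower bound: ⌈43/11⌉ = 4 tape sides.
A packing using 4 tape sides:
  side 1: 9 + 1 + 1 = 11
  side 2: 7 + 4 = 11
  side 3: 7 + 4 = 11
  side 4: 7 + 3 = 10
This matches the lower bound, so 4 is optimal.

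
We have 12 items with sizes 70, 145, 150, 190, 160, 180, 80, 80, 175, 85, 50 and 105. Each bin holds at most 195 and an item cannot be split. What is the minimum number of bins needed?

9

Total = 190 + 180 + 175 + 160 + 150 + 145 + 105 + 85 + 80 + 80 + 70 + 50 = 1470.
Lower bound: ⌈1470/195⌉ = 8 bins.
A packing using 9 bins:
  bin 1: 190 = 190
  bin 2: 180 = 180
  bin 3: 175 = 175
  bin 4: 160 = 160
  bin 5: 150 = 150
  bin 6: 145 + 50 = 195
  bin 7: 105 + 85 = 190
  bin 8: 80 + 80 = 160
  bin 9: 70 = 70
No arrangement into 8 bins stays within capacity, so 9 is optimal.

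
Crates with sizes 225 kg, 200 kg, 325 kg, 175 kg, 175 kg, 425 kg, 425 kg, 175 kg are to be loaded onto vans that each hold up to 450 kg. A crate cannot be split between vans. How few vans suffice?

Total = 425 + 425 + 325 + 225 + 200 + 175 + 175 + 175 = 2125 kg.
Lower bound: ⌈2125/450⌉ = 5 vans.
A packing using 6 vans:
  van 1: 425 = 425
  van 2: 425 = 425
  van 3: 325 = 325
  van 4: 225 + 200 = 425
  van 5: 175 + 175 = 350
  van 6: 175 = 175
No arrangement into 5 vans stays within capacity, so 6 is optimal.

6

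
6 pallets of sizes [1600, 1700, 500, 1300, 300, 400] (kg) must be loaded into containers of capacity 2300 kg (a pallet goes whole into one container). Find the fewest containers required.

Total = 1700 + 1600 + 1300 + 500 + 400 + 300 = 5800 kg.
Lower bound: ⌈5800/2300⌉ = 3 containers.
A packing using 3 containers:
  container 1: 1700 + 500 = 2200
  container 2: 1600 + 400 + 300 = 2300
  container 3: 1300 = 1300
This matches the lower bound, so 3 is optimal.

3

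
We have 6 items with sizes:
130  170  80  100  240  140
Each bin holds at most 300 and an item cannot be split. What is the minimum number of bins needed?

Total = 240 + 170 + 140 + 130 + 100 + 80 = 860.
Lower bound: ⌈860/300⌉ = 3 bins.
A packing using 4 bins:
  bin 1: 240 = 240
  bin 2: 170 + 130 = 300
  bin 3: 140 + 100 = 240
  bin 4: 80 = 80
No arrangement into 3 bins stays within capacity, so 4 is optimal.

4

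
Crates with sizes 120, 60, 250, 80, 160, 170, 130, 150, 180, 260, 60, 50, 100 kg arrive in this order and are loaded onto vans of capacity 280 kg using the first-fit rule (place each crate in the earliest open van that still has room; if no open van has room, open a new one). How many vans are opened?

7

  120 → van 1 (new)  [load 120/280]
  60 → van 1  [load 180/280]
  250 → van 2 (new)  [load 250/280]
  80 → van 1  [load 260/280]
  160 → van 3 (new)  [load 160/280]
  170 → van 4 (new)  [load 170/280]
  130 → van 5 (new)  [load 130/280]
  150 → van 5  [load 280/280]
  180 → van 6 (new)  [load 180/280]
  260 → van 7 (new)  [load 260/280]
  60 → van 3  [load 220/280]
  50 → van 3  [load 270/280]
  100 → van 4  [load 270/280]
7 vans opened.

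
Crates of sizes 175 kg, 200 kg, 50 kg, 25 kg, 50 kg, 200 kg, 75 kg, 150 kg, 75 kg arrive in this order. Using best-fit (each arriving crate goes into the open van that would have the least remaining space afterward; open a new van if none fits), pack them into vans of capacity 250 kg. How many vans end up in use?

5

  175 → van 1 (new)  [load 175/250]
  200 → van 2 (new)  [load 200/250]
  50 → van 2  [load 250/250]
  25 → van 1  [load 200/250]
  50 → van 1  [load 250/250]
  200 → van 3 (new)  [load 200/250]
  75 → van 4 (new)  [load 75/250]
  150 → van 4  [load 225/250]
  75 → van 5 (new)  [load 75/250]
5 vans opened.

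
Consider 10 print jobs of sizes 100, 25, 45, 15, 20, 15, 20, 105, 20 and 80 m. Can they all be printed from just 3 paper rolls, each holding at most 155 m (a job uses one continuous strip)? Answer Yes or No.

Yes

A valid assignment using 3 paper rolls:
  roll 1: 105 + 45 = 150
  roll 2: 100 + 25 + 20 = 145
  roll 3: 80 + 20 + 20 + 15 + 15 = 150
Every load is within 155 m, so 3 paper rolls suffice.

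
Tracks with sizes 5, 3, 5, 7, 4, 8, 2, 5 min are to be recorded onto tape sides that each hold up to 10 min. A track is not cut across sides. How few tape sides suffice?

Total = 8 + 7 + 5 + 5 + 5 + 4 + 3 + 2 = 39 min.
Lower bound: ⌈39/10⌉ = 4 tape sides.
A packing using 4 tape sides:
  side 1: 8 + 2 = 10
  side 2: 7 + 3 = 10
  side 3: 5 + 5 = 10
  side 4: 5 + 4 = 9
This matches the lower bound, so 4 is optimal.

4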